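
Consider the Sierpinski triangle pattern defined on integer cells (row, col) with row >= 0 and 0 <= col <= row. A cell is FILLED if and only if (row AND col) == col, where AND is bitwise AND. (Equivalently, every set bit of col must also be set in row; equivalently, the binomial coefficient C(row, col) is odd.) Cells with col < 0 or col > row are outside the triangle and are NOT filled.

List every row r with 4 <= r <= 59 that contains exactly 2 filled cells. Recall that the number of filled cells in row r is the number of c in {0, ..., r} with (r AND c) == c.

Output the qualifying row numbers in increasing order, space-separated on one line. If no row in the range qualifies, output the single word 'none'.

Row r has 2^popcount(r) filled cells, so we need popcount(r) = log2(2) = 1.
Scan r = 4..59 and keep those with exactly 1 one-bits:
r=4=100 popcount=1 -> KEEP
r=5=101 popcount=2 -> skip
r=6=110 popcount=2 -> skip
r=7=111 popcount=3 -> skip
r=8=1000 popcount=1 -> KEEP
r=9=1001 popcount=2 -> skip
r=10=1010 popcount=2 -> skip
r=11=1011 popcount=3 -> skip
r=12=1100 popcount=2 -> skip
r=13=1101 popcount=3 -> skip
r=14=1110 popcount=3 -> skip
r=15=1111 popcount=4 -> skip
r=16=10000 popcount=1 -> KEEP
r=17=10001 popcount=2 -> skip
r=18=10010 popcount=2 -> skip
r=19=10011 popcount=3 -> skip
r=20=10100 popcount=2 -> skip
r=21=10101 popcount=3 -> skip
r=22=10110 popcount=3 -> skip
r=23=10111 popcount=4 -> skip
r=24=11000 popcount=2 -> skip
r=25=11001 popcount=3 -> skip
r=26=11010 popcount=3 -> skip
r=27=11011 popcount=4 -> skip
r=28=11100 popcount=3 -> skip
r=29=11101 popcount=4 -> skip
r=30=11110 popcount=4 -> skip
r=31=11111 popcount=5 -> skip
r=32=100000 popcount=1 -> KEEP
r=33=100001 popcount=2 -> skip
r=34=100010 popcount=2 -> skip
r=35=100011 popcount=3 -> skip
r=36=100100 popcount=2 -> skip
r=37=100101 popcount=3 -> skip
r=38=100110 popcount=3 -> skip
r=39=100111 popcount=4 -> skip
r=40=101000 popcount=2 -> skip
r=41=101001 popcount=3 -> skip
r=42=101010 popcount=3 -> skip
r=43=101011 popcount=4 -> skip
r=44=101100 popcount=3 -> skip
r=45=101101 popcount=4 -> skip
r=46=101110 popcount=4 -> skip
r=47=101111 popcount=5 -> skip
r=48=110000 popcount=2 -> skip
r=49=110001 popcount=3 -> skip
r=50=110010 popcount=3 -> skip
r=51=110011 popcount=4 -> skip
r=52=110100 popcount=3 -> skip
r=53=110101 popcount=4 -> skip
r=54=110110 popcount=4 -> skip
r=55=110111 popcount=5 -> skip
r=56=111000 popcount=3 -> skip
r=57=111001 popcount=4 -> skip
r=58=111010 popcount=4 -> skip
r=59=111011 popcount=5 -> skip
Kept rows: 4 8 16 32

Answer: 4 8 16 32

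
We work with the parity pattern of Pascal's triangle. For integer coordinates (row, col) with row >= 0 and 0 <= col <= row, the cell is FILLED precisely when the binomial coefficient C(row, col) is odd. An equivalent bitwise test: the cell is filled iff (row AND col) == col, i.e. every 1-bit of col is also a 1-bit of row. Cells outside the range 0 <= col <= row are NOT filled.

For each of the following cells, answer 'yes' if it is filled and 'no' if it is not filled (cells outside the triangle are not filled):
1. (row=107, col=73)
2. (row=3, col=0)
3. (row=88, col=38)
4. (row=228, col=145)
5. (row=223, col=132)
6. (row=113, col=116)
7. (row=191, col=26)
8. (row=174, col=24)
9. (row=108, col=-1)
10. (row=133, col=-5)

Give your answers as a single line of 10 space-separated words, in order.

Answer: yes yes no no yes no yes no no no

Derivation:
(107,73): row=0b1101011, col=0b1001001, row AND col = 0b1001001 = 73; 73 == 73 -> filled
(3,0): row=0b11, col=0b0, row AND col = 0b0 = 0; 0 == 0 -> filled
(88,38): row=0b1011000, col=0b100110, row AND col = 0b0 = 0; 0 != 38 -> empty
(228,145): row=0b11100100, col=0b10010001, row AND col = 0b10000000 = 128; 128 != 145 -> empty
(223,132): row=0b11011111, col=0b10000100, row AND col = 0b10000100 = 132; 132 == 132 -> filled
(113,116): col outside [0, 113] -> not filled
(191,26): row=0b10111111, col=0b11010, row AND col = 0b11010 = 26; 26 == 26 -> filled
(174,24): row=0b10101110, col=0b11000, row AND col = 0b1000 = 8; 8 != 24 -> empty
(108,-1): col outside [0, 108] -> not filled
(133,-5): col outside [0, 133] -> not filled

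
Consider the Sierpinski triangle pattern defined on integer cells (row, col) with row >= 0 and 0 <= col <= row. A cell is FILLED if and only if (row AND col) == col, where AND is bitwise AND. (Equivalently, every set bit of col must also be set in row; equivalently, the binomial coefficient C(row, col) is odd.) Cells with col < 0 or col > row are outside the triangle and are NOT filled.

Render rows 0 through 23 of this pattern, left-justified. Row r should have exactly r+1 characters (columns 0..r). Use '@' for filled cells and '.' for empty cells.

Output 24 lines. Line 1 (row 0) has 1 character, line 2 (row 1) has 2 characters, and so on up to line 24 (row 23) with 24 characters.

r0=0: @
r1=1: @@
r2=10: @.@
r3=11: @@@@
r4=100: @...@
r5=101: @@..@@
r6=110: @.@.@.@
r7=111: @@@@@@@@
r8=1000: @.......@
r9=1001: @@......@@
r10=1010: @.@.....@.@
r11=1011: @@@@....@@@@
r12=1100: @...@...@...@
r13=1101: @@..@@..@@..@@
r14=1110: @.@.@.@.@.@.@.@
r15=1111: @@@@@@@@@@@@@@@@
r16=10000: @...............@
r17=10001: @@..............@@
r18=10010: @.@.............@.@
r19=10011: @@@@............@@@@
r20=10100: @...@...........@...@
r21=10101: @@..@@..........@@..@@
r22=10110: @.@.@.@.........@.@.@.@
r23=10111: @@@@@@@@........@@@@@@@@

Answer: @
@@
@.@
@@@@
@...@
@@..@@
@.@.@.@
@@@@@@@@
@.......@
@@......@@
@.@.....@.@
@@@@....@@@@
@...@...@...@
@@..@@..@@..@@
@.@.@.@.@.@.@.@
@@@@@@@@@@@@@@@@
@...............@
@@..............@@
@.@.............@.@
@@@@............@@@@
@...@...........@...@
@@..@@..........@@..@@
@.@.@.@.........@.@.@.@
@@@@@@@@........@@@@@@@@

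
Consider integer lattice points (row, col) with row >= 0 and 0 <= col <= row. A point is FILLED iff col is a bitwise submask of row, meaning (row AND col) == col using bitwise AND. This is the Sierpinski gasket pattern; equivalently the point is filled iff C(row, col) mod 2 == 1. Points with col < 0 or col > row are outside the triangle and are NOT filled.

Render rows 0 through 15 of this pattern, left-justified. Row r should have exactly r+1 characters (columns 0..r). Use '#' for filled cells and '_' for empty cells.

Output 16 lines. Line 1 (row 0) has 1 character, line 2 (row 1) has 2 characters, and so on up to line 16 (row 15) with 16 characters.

r0=0: #
r1=1: ##
r2=10: #_#
r3=11: ####
r4=100: #___#
r5=101: ##__##
r6=110: #_#_#_#
r7=111: ########
r8=1000: #_______#
r9=1001: ##______##
r10=1010: #_#_____#_#
r11=1011: ####____####
r12=1100: #___#___#___#
r13=1101: ##__##__##__##
r14=1110: #_#_#_#_#_#_#_#
r15=1111: ################

Answer: #
##
#_#
####
#___#
##__##
#_#_#_#
########
#_______#
##______##
#_#_____#_#
####____####
#___#___#___#
##__##__##__##
#_#_#_#_#_#_#_#
################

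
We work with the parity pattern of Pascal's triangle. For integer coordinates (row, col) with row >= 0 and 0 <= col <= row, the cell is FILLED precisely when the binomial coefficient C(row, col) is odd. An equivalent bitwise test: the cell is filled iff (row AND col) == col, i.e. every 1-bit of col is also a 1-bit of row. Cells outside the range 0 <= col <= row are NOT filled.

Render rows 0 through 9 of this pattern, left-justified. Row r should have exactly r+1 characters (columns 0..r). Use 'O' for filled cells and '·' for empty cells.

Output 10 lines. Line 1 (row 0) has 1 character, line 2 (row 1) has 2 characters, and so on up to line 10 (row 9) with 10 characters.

Answer: O
OO
O·O
OOOO
O···O
OO··OO
O·O·O·O
OOOOOOOO
O·······O
OO······OO

Derivation:
r0=0: O
r1=1: OO
r2=10: O·O
r3=11: OOOO
r4=100: O···O
r5=101: OO··OO
r6=110: O·O·O·O
r7=111: OOOOOOOO
r8=1000: O·······O
r9=1001: OO······OO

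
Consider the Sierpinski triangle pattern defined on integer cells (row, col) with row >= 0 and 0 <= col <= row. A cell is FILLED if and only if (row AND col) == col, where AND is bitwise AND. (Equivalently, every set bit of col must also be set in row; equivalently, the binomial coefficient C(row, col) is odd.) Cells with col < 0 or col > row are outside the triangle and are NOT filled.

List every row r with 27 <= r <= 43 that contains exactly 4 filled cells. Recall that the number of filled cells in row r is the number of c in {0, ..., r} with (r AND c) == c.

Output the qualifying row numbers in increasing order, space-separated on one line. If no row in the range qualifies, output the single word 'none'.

Row r has 2^popcount(r) filled cells, so we need popcount(r) = log2(4) = 2.
Scan r = 27..43 and keep those with exactly 2 one-bits:
r=27=11011 popcount=4 -> skip
r=28=11100 popcount=3 -> skip
r=29=11101 popcount=4 -> skip
r=30=11110 popcount=4 -> skip
r=31=11111 popcount=5 -> skip
r=32=100000 popcount=1 -> skip
r=33=100001 popcount=2 -> KEEP
r=34=100010 popcount=2 -> KEEP
r=35=100011 popcount=3 -> skip
r=36=100100 popcount=2 -> KEEP
r=37=100101 popcount=3 -> skip
r=38=100110 popcount=3 -> skip
r=39=100111 popcount=4 -> skip
r=40=101000 popcount=2 -> KEEP
r=41=101001 popcount=3 -> skip
r=42=101010 popcount=3 -> skip
r=43=101011 popcount=4 -> skip
Kept rows: 33 34 36 40

Answer: 33 34 36 40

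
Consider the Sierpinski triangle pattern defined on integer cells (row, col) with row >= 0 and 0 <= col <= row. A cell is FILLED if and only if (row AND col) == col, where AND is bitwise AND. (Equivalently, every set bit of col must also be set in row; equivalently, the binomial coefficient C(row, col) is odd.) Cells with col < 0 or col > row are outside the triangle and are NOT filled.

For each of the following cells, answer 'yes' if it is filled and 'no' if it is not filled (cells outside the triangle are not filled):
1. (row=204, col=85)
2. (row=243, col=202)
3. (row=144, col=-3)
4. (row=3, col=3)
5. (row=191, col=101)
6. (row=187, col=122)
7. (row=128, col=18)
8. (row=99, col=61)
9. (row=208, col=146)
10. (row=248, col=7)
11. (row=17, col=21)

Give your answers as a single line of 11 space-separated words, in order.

Answer: no no no yes no no no no no no no

Derivation:
(204,85): row=0b11001100, col=0b1010101, row AND col = 0b1000100 = 68; 68 != 85 -> empty
(243,202): row=0b11110011, col=0b11001010, row AND col = 0b11000010 = 194; 194 != 202 -> empty
(144,-3): col outside [0, 144] -> not filled
(3,3): row=0b11, col=0b11, row AND col = 0b11 = 3; 3 == 3 -> filled
(191,101): row=0b10111111, col=0b1100101, row AND col = 0b100101 = 37; 37 != 101 -> empty
(187,122): row=0b10111011, col=0b1111010, row AND col = 0b111010 = 58; 58 != 122 -> empty
(128,18): row=0b10000000, col=0b10010, row AND col = 0b0 = 0; 0 != 18 -> empty
(99,61): row=0b1100011, col=0b111101, row AND col = 0b100001 = 33; 33 != 61 -> empty
(208,146): row=0b11010000, col=0b10010010, row AND col = 0b10010000 = 144; 144 != 146 -> empty
(248,7): row=0b11111000, col=0b111, row AND col = 0b0 = 0; 0 != 7 -> empty
(17,21): col outside [0, 17] -> not filled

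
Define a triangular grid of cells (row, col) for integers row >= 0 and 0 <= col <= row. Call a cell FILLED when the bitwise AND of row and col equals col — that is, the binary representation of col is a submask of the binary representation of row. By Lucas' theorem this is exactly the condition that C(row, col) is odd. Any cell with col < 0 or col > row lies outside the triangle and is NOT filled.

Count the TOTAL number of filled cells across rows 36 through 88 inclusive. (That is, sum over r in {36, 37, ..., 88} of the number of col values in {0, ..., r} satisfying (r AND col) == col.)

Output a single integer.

Answer: 746

Derivation:
r36=100100 pc2: +4 =4
r37=100101 pc3: +8 =12
r38=100110 pc3: +8 =20
r39=100111 pc4: +16 =36
r40=101000 pc2: +4 =40
r41=101001 pc3: +8 =48
r42=101010 pc3: +8 =56
r43=101011 pc4: +16 =72
r44=101100 pc3: +8 =80
r45=101101 pc4: +16 =96
r46=101110 pc4: +16 =112
r47=101111 pc5: +32 =144
r48=110000 pc2: +4 =148
r49=110001 pc3: +8 =156
r50=110010 pc3: +8 =164
r51=110011 pc4: +16 =180
r52=110100 pc3: +8 =188
r53=110101 pc4: +16 =204
r54=110110 pc4: +16 =220
r55=110111 pc5: +32 =252
r56=111000 pc3: +8 =260
r57=111001 pc4: +16 =276
r58=111010 pc4: +16 =292
r59=111011 pc5: +32 =324
r60=111100 pc4: +16 =340
r61=111101 pc5: +32 =372
r62=111110 pc5: +32 =404
r63=111111 pc6: +64 =468
r64=1000000 pc1: +2 =470
r65=1000001 pc2: +4 =474
r66=1000010 pc2: +4 =478
r67=1000011 pc3: +8 =486
r68=1000100 pc2: +4 =490
r69=1000101 pc3: +8 =498
r70=1000110 pc3: +8 =506
r71=1000111 pc4: +16 =522
r72=1001000 pc2: +4 =526
r73=1001001 pc3: +8 =534
r74=1001010 pc3: +8 =542
r75=1001011 pc4: +16 =558
r76=1001100 pc3: +8 =566
r77=1001101 pc4: +16 =582
r78=1001110 pc4: +16 =598
r79=1001111 pc5: +32 =630
r80=1010000 pc2: +4 =634
r81=1010001 pc3: +8 =642
r82=1010010 pc3: +8 =650
r83=1010011 pc4: +16 =666
r84=1010100 pc3: +8 =674
r85=1010101 pc4: +16 =690
r86=1010110 pc4: +16 =706
r87=1010111 pc5: +32 =738
r88=1011000 pc3: +8 =746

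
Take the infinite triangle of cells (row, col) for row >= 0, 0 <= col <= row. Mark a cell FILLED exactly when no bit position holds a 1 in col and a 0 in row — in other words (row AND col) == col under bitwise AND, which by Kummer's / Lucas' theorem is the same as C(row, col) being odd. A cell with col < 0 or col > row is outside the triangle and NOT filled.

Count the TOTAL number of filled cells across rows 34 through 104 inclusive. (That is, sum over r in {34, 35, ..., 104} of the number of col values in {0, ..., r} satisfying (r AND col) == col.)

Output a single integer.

Answer: 1082

Derivation:
r34=100010 pc2: +4 =4
r35=100011 pc3: +8 =12
r36=100100 pc2: +4 =16
r37=100101 pc3: +8 =24
r38=100110 pc3: +8 =32
r39=100111 pc4: +16 =48
r40=101000 pc2: +4 =52
r41=101001 pc3: +8 =60
r42=101010 pc3: +8 =68
r43=101011 pc4: +16 =84
r44=101100 pc3: +8 =92
r45=101101 pc4: +16 =108
r46=101110 pc4: +16 =124
r47=101111 pc5: +32 =156
r48=110000 pc2: +4 =160
r49=110001 pc3: +8 =168
r50=110010 pc3: +8 =176
r51=110011 pc4: +16 =192
r52=110100 pc3: +8 =200
r53=110101 pc4: +16 =216
r54=110110 pc4: +16 =232
r55=110111 pc5: +32 =264
r56=111000 pc3: +8 =272
r57=111001 pc4: +16 =288
r58=111010 pc4: +16 =304
r59=111011 pc5: +32 =336
r60=111100 pc4: +16 =352
r61=111101 pc5: +32 =384
r62=111110 pc5: +32 =416
r63=111111 pc6: +64 =480
r64=1000000 pc1: +2 =482
r65=1000001 pc2: +4 =486
r66=1000010 pc2: +4 =490
r67=1000011 pc3: +8 =498
r68=1000100 pc2: +4 =502
r69=1000101 pc3: +8 =510
r70=1000110 pc3: +8 =518
r71=1000111 pc4: +16 =534
r72=1001000 pc2: +4 =538
r73=1001001 pc3: +8 =546
r74=1001010 pc3: +8 =554
r75=1001011 pc4: +16 =570
r76=1001100 pc3: +8 =578
r77=1001101 pc4: +16 =594
r78=1001110 pc4: +16 =610
r79=1001111 pc5: +32 =642
r80=1010000 pc2: +4 =646
r81=1010001 pc3: +8 =654
r82=1010010 pc3: +8 =662
r83=1010011 pc4: +16 =678
r84=1010100 pc3: +8 =686
r85=1010101 pc4: +16 =702
r86=1010110 pc4: +16 =718
r87=1010111 pc5: +32 =750
r88=1011000 pc3: +8 =758
r89=1011001 pc4: +16 =774
r90=1011010 pc4: +16 =790
r91=1011011 pc5: +32 =822
r92=1011100 pc4: +16 =838
r93=1011101 pc5: +32 =870
r94=1011110 pc5: +32 =902
r95=1011111 pc6: +64 =966
r96=1100000 pc2: +4 =970
r97=1100001 pc3: +8 =978
r98=1100010 pc3: +8 =986
r99=1100011 pc4: +16 =1002
r100=1100100 pc3: +8 =1010
r101=1100101 pc4: +16 =1026
r102=1100110 pc4: +16 =1042
r103=1100111 pc5: +32 =1074
r104=1101000 pc3: +8 =1082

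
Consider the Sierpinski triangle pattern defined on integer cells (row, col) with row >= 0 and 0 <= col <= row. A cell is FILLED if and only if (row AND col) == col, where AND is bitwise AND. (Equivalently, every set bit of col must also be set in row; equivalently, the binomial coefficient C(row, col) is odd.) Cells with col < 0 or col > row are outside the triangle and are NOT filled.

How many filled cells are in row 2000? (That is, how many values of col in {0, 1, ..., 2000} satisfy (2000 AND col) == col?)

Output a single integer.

Answer: 64

Derivation:
2000 in binary = 11111010000
popcount(2000) = number of 1-bits in 11111010000 = 6
A col c satisfies (2000 AND c) == c iff every set bit of c is also set in 2000; each of the 6 set bits of 2000 can independently be on or off in c.
count = 2^6 = 64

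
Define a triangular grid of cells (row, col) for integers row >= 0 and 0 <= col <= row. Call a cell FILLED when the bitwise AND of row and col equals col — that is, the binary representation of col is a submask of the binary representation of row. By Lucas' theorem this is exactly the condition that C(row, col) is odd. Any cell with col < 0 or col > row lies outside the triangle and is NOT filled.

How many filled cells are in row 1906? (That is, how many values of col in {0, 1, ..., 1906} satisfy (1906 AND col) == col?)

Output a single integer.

Answer: 128

Derivation:
1906 in binary = 11101110010
popcount(1906) = number of 1-bits in 11101110010 = 7
A col c satisfies (1906 AND c) == c iff every set bit of c is also set in 1906; each of the 7 set bits of 1906 can independently be on or off in c.
count = 2^7 = 128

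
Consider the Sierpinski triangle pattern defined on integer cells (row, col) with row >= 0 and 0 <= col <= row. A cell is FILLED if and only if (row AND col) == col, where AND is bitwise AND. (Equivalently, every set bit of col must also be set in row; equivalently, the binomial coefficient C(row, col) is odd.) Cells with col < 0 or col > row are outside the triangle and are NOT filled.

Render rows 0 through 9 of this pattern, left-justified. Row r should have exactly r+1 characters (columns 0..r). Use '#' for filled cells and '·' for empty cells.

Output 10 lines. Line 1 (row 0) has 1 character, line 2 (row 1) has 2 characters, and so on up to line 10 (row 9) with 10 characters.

Answer: #
##
#·#
####
#···#
##··##
#·#·#·#
########
#·······#
##······##

Derivation:
r0=0: #
r1=1: ##
r2=10: #·#
r3=11: ####
r4=100: #···#
r5=101: ##··##
r6=110: #·#·#·#
r7=111: ########
r8=1000: #·······#
r9=1001: ##······##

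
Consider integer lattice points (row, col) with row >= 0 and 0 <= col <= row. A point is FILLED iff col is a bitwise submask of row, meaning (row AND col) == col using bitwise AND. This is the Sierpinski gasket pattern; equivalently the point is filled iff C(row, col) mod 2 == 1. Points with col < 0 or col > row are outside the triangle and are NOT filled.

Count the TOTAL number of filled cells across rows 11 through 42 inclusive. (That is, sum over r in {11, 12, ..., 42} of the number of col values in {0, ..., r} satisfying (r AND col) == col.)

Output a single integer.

Answer: 280

Derivation:
r11=1011 pc3: +8 =8
r12=1100 pc2: +4 =12
r13=1101 pc3: +8 =20
r14=1110 pc3: +8 =28
r15=1111 pc4: +16 =44
r16=10000 pc1: +2 =46
r17=10001 pc2: +4 =50
r18=10010 pc2: +4 =54
r19=10011 pc3: +8 =62
r20=10100 pc2: +4 =66
r21=10101 pc3: +8 =74
r22=10110 pc3: +8 =82
r23=10111 pc4: +16 =98
r24=11000 pc2: +4 =102
r25=11001 pc3: +8 =110
r26=11010 pc3: +8 =118
r27=11011 pc4: +16 =134
r28=11100 pc3: +8 =142
r29=11101 pc4: +16 =158
r30=11110 pc4: +16 =174
r31=11111 pc5: +32 =206
r32=100000 pc1: +2 =208
r33=100001 pc2: +4 =212
r34=100010 pc2: +4 =216
r35=100011 pc3: +8 =224
r36=100100 pc2: +4 =228
r37=100101 pc3: +8 =236
r38=100110 pc3: +8 =244
r39=100111 pc4: +16 =260
r40=101000 pc2: +4 =264
r41=101001 pc3: +8 =272
r42=101010 pc3: +8 =280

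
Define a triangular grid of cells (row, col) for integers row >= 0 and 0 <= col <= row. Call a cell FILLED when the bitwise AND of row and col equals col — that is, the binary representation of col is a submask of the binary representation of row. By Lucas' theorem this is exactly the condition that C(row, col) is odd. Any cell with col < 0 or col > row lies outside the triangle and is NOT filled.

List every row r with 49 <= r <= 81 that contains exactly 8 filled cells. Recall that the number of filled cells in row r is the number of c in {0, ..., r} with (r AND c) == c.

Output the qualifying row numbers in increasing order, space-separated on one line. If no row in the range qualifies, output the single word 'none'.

Row r has 2^popcount(r) filled cells, so we need popcount(r) = log2(8) = 3.
Scan r = 49..81 and keep those with exactly 3 one-bits:
r=49=110001 popcount=3 -> KEEP
r=50=110010 popcount=3 -> KEEP
r=51=110011 popcount=4 -> skip
r=52=110100 popcount=3 -> KEEP
r=53=110101 popcount=4 -> skip
r=54=110110 popcount=4 -> skip
r=55=110111 popcount=5 -> skip
r=56=111000 popcount=3 -> KEEP
r=57=111001 popcount=4 -> skip
r=58=111010 popcount=4 -> skip
r=59=111011 popcount=5 -> skip
r=60=111100 popcount=4 -> skip
r=61=111101 popcount=5 -> skip
r=62=111110 popcount=5 -> skip
r=63=111111 popcount=6 -> skip
r=64=1000000 popcount=1 -> skip
r=65=1000001 popcount=2 -> skip
r=66=1000010 popcount=2 -> skip
r=67=1000011 popcount=3 -> KEEP
r=68=1000100 popcount=2 -> skip
r=69=1000101 popcount=3 -> KEEP
r=70=1000110 popcount=3 -> KEEP
r=71=1000111 popcount=4 -> skip
r=72=1001000 popcount=2 -> skip
r=73=1001001 popcount=3 -> KEEP
r=74=1001010 popcount=3 -> KEEP
r=75=1001011 popcount=4 -> skip
r=76=1001100 popcount=3 -> KEEP
r=77=1001101 popcount=4 -> skip
r=78=1001110 popcount=4 -> skip
r=79=1001111 popcount=5 -> skip
r=80=1010000 popcount=2 -> skip
r=81=1010001 popcount=3 -> KEEP
Kept rows: 49 50 52 56 67 69 70 73 74 76 81

Answer: 49 50 52 56 67 69 70 73 74 76 81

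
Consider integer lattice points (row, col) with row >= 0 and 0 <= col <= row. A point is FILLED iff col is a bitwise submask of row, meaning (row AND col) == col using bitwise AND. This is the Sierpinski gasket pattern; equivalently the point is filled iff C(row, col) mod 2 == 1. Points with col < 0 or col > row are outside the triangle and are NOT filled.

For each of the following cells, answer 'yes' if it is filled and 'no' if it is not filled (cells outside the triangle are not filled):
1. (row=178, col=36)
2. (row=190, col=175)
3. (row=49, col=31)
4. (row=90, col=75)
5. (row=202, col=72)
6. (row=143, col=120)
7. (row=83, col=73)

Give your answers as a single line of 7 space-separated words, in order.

(178,36): row=0b10110010, col=0b100100, row AND col = 0b100000 = 32; 32 != 36 -> empty
(190,175): row=0b10111110, col=0b10101111, row AND col = 0b10101110 = 174; 174 != 175 -> empty
(49,31): row=0b110001, col=0b11111, row AND col = 0b10001 = 17; 17 != 31 -> empty
(90,75): row=0b1011010, col=0b1001011, row AND col = 0b1001010 = 74; 74 != 75 -> empty
(202,72): row=0b11001010, col=0b1001000, row AND col = 0b1001000 = 72; 72 == 72 -> filled
(143,120): row=0b10001111, col=0b1111000, row AND col = 0b1000 = 8; 8 != 120 -> empty
(83,73): row=0b1010011, col=0b1001001, row AND col = 0b1000001 = 65; 65 != 73 -> empty

Answer: no no no no yes no no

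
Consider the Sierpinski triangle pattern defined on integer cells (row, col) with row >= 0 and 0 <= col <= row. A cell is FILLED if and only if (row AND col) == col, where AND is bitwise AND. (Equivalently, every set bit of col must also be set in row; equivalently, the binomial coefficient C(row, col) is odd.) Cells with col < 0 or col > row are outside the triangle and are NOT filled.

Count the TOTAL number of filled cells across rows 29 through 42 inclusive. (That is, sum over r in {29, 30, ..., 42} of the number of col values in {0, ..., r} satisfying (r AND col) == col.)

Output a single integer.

Answer: 138

Derivation:
r29=11101 pc4: +16 =16
r30=11110 pc4: +16 =32
r31=11111 pc5: +32 =64
r32=100000 pc1: +2 =66
r33=100001 pc2: +4 =70
r34=100010 pc2: +4 =74
r35=100011 pc3: +8 =82
r36=100100 pc2: +4 =86
r37=100101 pc3: +8 =94
r38=100110 pc3: +8 =102
r39=100111 pc4: +16 =118
r40=101000 pc2: +4 =122
r41=101001 pc3: +8 =130
r42=101010 pc3: +8 =138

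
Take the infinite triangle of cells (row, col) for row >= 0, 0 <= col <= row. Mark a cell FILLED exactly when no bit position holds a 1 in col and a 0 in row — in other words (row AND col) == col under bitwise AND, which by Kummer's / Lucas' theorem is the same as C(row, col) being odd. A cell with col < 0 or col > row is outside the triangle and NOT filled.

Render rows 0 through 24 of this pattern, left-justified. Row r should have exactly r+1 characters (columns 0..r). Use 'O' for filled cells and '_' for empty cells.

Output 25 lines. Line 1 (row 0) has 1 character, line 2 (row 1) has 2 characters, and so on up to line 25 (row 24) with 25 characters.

r0=0: O
r1=1: OO
r2=10: O_O
r3=11: OOOO
r4=100: O___O
r5=101: OO__OO
r6=110: O_O_O_O
r7=111: OOOOOOOO
r8=1000: O_______O
r9=1001: OO______OO
r10=1010: O_O_____O_O
r11=1011: OOOO____OOOO
r12=1100: O___O___O___O
r13=1101: OO__OO__OO__OO
r14=1110: O_O_O_O_O_O_O_O
r15=1111: OOOOOOOOOOOOOOOO
r16=10000: O_______________O
r17=10001: OO______________OO
r18=10010: O_O_____________O_O
r19=10011: OOOO____________OOOO
r20=10100: O___O___________O___O
r21=10101: OO__OO__________OO__OO
r22=10110: O_O_O_O_________O_O_O_O
r23=10111: OOOOOOOO________OOOOOOOO
r24=11000: O_______O_______O_______O

Answer: O
OO
O_O
OOOO
O___O
OO__OO
O_O_O_O
OOOOOOOO
O_______O
OO______OO
O_O_____O_O
OOOO____OOOO
O___O___O___O
OO__OO__OO__OO
O_O_O_O_O_O_O_O
OOOOOOOOOOOOOOOO
O_______________O
OO______________OO
O_O_____________O_O
OOOO____________OOOO
O___O___________O___O
OO__OO__________OO__OO
O_O_O_O_________O_O_O_O
OOOOOOOO________OOOOOOOO
O_______O_______O_______O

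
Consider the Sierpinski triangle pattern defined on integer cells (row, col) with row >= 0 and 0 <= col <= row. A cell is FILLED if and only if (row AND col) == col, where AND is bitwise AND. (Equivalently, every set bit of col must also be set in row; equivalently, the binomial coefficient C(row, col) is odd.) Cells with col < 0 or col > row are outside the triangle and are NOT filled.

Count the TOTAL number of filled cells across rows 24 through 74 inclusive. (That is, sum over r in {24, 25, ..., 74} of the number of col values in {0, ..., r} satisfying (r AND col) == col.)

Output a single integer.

Answer: 668

Derivation:
r24=11000 pc2: +4 =4
r25=11001 pc3: +8 =12
r26=11010 pc3: +8 =20
r27=11011 pc4: +16 =36
r28=11100 pc3: +8 =44
r29=11101 pc4: +16 =60
r30=11110 pc4: +16 =76
r31=11111 pc5: +32 =108
r32=100000 pc1: +2 =110
r33=100001 pc2: +4 =114
r34=100010 pc2: +4 =118
r35=100011 pc3: +8 =126
r36=100100 pc2: +4 =130
r37=100101 pc3: +8 =138
r38=100110 pc3: +8 =146
r39=100111 pc4: +16 =162
r40=101000 pc2: +4 =166
r41=101001 pc3: +8 =174
r42=101010 pc3: +8 =182
r43=101011 pc4: +16 =198
r44=101100 pc3: +8 =206
r45=101101 pc4: +16 =222
r46=101110 pc4: +16 =238
r47=101111 pc5: +32 =270
r48=110000 pc2: +4 =274
r49=110001 pc3: +8 =282
r50=110010 pc3: +8 =290
r51=110011 pc4: +16 =306
r52=110100 pc3: +8 =314
r53=110101 pc4: +16 =330
r54=110110 pc4: +16 =346
r55=110111 pc5: +32 =378
r56=111000 pc3: +8 =386
r57=111001 pc4: +16 =402
r58=111010 pc4: +16 =418
r59=111011 pc5: +32 =450
r60=111100 pc4: +16 =466
r61=111101 pc5: +32 =498
r62=111110 pc5: +32 =530
r63=111111 pc6: +64 =594
r64=1000000 pc1: +2 =596
r65=1000001 pc2: +4 =600
r66=1000010 pc2: +4 =604
r67=1000011 pc3: +8 =612
r68=1000100 pc2: +4 =616
r69=1000101 pc3: +8 =624
r70=1000110 pc3: +8 =632
r71=1000111 pc4: +16 =648
r72=1001000 pc2: +4 =652
r73=1001001 pc3: +8 =660
r74=1001010 pc3: +8 =668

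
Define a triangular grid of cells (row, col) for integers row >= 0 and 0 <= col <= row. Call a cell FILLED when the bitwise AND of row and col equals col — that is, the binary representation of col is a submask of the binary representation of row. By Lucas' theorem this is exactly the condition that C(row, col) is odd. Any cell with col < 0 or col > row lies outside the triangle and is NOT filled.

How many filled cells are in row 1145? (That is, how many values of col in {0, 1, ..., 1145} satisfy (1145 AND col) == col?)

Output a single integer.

Answer: 64

Derivation:
1145 in binary = 10001111001
popcount(1145) = number of 1-bits in 10001111001 = 6
A col c satisfies (1145 AND c) == c iff every set bit of c is also set in 1145; each of the 6 set bits of 1145 can independently be on or off in c.
count = 2^6 = 64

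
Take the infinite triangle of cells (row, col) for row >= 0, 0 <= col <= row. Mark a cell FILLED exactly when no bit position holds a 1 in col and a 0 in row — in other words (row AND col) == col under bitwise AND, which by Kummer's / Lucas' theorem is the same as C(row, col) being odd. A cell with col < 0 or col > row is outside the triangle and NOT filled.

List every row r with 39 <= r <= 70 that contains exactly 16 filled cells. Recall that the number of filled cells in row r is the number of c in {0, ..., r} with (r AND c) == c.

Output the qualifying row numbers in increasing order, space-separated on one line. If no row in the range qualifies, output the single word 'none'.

Answer: 39 43 45 46 51 53 54 57 58 60

Derivation:
Row r has 2^popcount(r) filled cells, so we need popcount(r) = log2(16) = 4.
Scan r = 39..70 and keep those with exactly 4 one-bits:
r=39=100111 popcount=4 -> KEEP
r=40=101000 popcount=2 -> skip
r=41=101001 popcount=3 -> skip
r=42=101010 popcount=3 -> skip
r=43=101011 popcount=4 -> KEEP
r=44=101100 popcount=3 -> skip
r=45=101101 popcount=4 -> KEEP
r=46=101110 popcount=4 -> KEEP
r=47=101111 popcount=5 -> skip
r=48=110000 popcount=2 -> skip
r=49=110001 popcount=3 -> skip
r=50=110010 popcount=3 -> skip
r=51=110011 popcount=4 -> KEEP
r=52=110100 popcount=3 -> skip
r=53=110101 popcount=4 -> KEEP
r=54=110110 popcount=4 -> KEEP
r=55=110111 popcount=5 -> skip
r=56=111000 popcount=3 -> skip
r=57=111001 popcount=4 -> KEEP
r=58=111010 popcount=4 -> KEEP
r=59=111011 popcount=5 -> skip
r=60=111100 popcount=4 -> KEEP
r=61=111101 popcount=5 -> skip
r=62=111110 popcount=5 -> skip
r=63=111111 popcount=6 -> skip
r=64=1000000 popcount=1 -> skip
r=65=1000001 popcount=2 -> skip
r=66=1000010 popcount=2 -> skip
r=67=1000011 popcount=3 -> skip
r=68=1000100 popcount=2 -> skip
r=69=1000101 popcount=3 -> skip
r=70=1000110 popcount=3 -> skip
Kept rows: 39 43 45 46 51 53 54 57 58 60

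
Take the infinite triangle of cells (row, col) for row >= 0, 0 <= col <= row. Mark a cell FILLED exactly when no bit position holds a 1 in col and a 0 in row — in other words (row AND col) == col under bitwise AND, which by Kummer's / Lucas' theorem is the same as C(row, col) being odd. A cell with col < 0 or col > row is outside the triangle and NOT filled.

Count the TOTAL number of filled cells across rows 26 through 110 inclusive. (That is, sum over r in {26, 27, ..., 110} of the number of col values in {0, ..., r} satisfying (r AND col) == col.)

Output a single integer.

r26=11010 pc3: +8 =8
r27=11011 pc4: +16 =24
r28=11100 pc3: +8 =32
r29=11101 pc4: +16 =48
r30=11110 pc4: +16 =64
r31=11111 pc5: +32 =96
r32=100000 pc1: +2 =98
r33=100001 pc2: +4 =102
r34=100010 pc2: +4 =106
r35=100011 pc3: +8 =114
r36=100100 pc2: +4 =118
r37=100101 pc3: +8 =126
r38=100110 pc3: +8 =134
r39=100111 pc4: +16 =150
r40=101000 pc2: +4 =154
r41=101001 pc3: +8 =162
r42=101010 pc3: +8 =170
r43=101011 pc4: +16 =186
r44=101100 pc3: +8 =194
r45=101101 pc4: +16 =210
r46=101110 pc4: +16 =226
r47=101111 pc5: +32 =258
r48=110000 pc2: +4 =262
r49=110001 pc3: +8 =270
r50=110010 pc3: +8 =278
r51=110011 pc4: +16 =294
r52=110100 pc3: +8 =302
r53=110101 pc4: +16 =318
r54=110110 pc4: +16 =334
r55=110111 pc5: +32 =366
r56=111000 pc3: +8 =374
r57=111001 pc4: +16 =390
r58=111010 pc4: +16 =406
r59=111011 pc5: +32 =438
r60=111100 pc4: +16 =454
r61=111101 pc5: +32 =486
r62=111110 pc5: +32 =518
r63=111111 pc6: +64 =582
r64=1000000 pc1: +2 =584
r65=1000001 pc2: +4 =588
r66=1000010 pc2: +4 =592
r67=1000011 pc3: +8 =600
r68=1000100 pc2: +4 =604
r69=1000101 pc3: +8 =612
r70=1000110 pc3: +8 =620
r71=1000111 pc4: +16 =636
r72=1001000 pc2: +4 =640
r73=1001001 pc3: +8 =648
r74=1001010 pc3: +8 =656
r75=1001011 pc4: +16 =672
r76=1001100 pc3: +8 =680
r77=1001101 pc4: +16 =696
r78=1001110 pc4: +16 =712
r79=1001111 pc5: +32 =744
r80=1010000 pc2: +4 =748
r81=1010001 pc3: +8 =756
r82=1010010 pc3: +8 =764
r83=1010011 pc4: +16 =780
r84=1010100 pc3: +8 =788
r85=1010101 pc4: +16 =804
r86=1010110 pc4: +16 =820
r87=1010111 pc5: +32 =852
r88=1011000 pc3: +8 =860
r89=1011001 pc4: +16 =876
r90=1011010 pc4: +16 =892
r91=1011011 pc5: +32 =924
r92=1011100 pc4: +16 =940
r93=1011101 pc5: +32 =972
r94=1011110 pc5: +32 =1004
r95=1011111 pc6: +64 =1068
r96=1100000 pc2: +4 =1072
r97=1100001 pc3: +8 =1080
r98=1100010 pc3: +8 =1088
r99=1100011 pc4: +16 =1104
r100=1100100 pc3: +8 =1112
r101=1100101 pc4: +16 =1128
r102=1100110 pc4: +16 =1144
r103=1100111 pc5: +32 =1176
r104=1101000 pc3: +8 =1184
r105=1101001 pc4: +16 =1200
r106=1101010 pc4: +16 =1216
r107=1101011 pc5: +32 =1248
r108=1101100 pc4: +16 =1264
r109=1101101 pc5: +32 =1296
r110=1101110 pc5: +32 =1328

Answer: 1328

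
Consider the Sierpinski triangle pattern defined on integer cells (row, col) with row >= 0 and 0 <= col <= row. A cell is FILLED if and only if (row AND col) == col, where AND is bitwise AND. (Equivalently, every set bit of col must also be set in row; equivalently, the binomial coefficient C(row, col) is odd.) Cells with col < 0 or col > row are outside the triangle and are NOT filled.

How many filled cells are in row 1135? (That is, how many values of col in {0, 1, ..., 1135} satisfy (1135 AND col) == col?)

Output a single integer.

Answer: 128

Derivation:
1135 in binary = 10001101111
popcount(1135) = number of 1-bits in 10001101111 = 7
A col c satisfies (1135 AND c) == c iff every set bit of c is also set in 1135; each of the 7 set bits of 1135 can independently be on or off in c.
count = 2^7 = 128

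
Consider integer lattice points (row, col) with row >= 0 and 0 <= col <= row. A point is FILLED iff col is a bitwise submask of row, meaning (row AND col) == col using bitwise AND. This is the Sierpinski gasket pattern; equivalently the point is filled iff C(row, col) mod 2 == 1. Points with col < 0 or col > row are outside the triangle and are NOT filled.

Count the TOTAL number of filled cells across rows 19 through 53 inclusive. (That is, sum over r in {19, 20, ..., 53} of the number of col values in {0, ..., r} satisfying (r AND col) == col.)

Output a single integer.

r19=10011 pc3: +8 =8
r20=10100 pc2: +4 =12
r21=10101 pc3: +8 =20
r22=10110 pc3: +8 =28
r23=10111 pc4: +16 =44
r24=11000 pc2: +4 =48
r25=11001 pc3: +8 =56
r26=11010 pc3: +8 =64
r27=11011 pc4: +16 =80
r28=11100 pc3: +8 =88
r29=11101 pc4: +16 =104
r30=11110 pc4: +16 =120
r31=11111 pc5: +32 =152
r32=100000 pc1: +2 =154
r33=100001 pc2: +4 =158
r34=100010 pc2: +4 =162
r35=100011 pc3: +8 =170
r36=100100 pc2: +4 =174
r37=100101 pc3: +8 =182
r38=100110 pc3: +8 =190
r39=100111 pc4: +16 =206
r40=101000 pc2: +4 =210
r41=101001 pc3: +8 =218
r42=101010 pc3: +8 =226
r43=101011 pc4: +16 =242
r44=101100 pc3: +8 =250
r45=101101 pc4: +16 =266
r46=101110 pc4: +16 =282
r47=101111 pc5: +32 =314
r48=110000 pc2: +4 =318
r49=110001 pc3: +8 =326
r50=110010 pc3: +8 =334
r51=110011 pc4: +16 =350
r52=110100 pc3: +8 =358
r53=110101 pc4: +16 =374

Answer: 374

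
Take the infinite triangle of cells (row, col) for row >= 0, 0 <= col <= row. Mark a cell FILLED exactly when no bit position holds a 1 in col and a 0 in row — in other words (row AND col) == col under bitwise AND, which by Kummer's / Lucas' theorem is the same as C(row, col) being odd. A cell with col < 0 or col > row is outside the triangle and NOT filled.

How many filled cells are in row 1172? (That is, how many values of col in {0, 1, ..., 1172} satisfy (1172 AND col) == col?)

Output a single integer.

Answer: 16

Derivation:
1172 in binary = 10010010100
popcount(1172) = number of 1-bits in 10010010100 = 4
A col c satisfies (1172 AND c) == c iff every set bit of c is also set in 1172; each of the 4 set bits of 1172 can independently be on or off in c.
count = 2^4 = 16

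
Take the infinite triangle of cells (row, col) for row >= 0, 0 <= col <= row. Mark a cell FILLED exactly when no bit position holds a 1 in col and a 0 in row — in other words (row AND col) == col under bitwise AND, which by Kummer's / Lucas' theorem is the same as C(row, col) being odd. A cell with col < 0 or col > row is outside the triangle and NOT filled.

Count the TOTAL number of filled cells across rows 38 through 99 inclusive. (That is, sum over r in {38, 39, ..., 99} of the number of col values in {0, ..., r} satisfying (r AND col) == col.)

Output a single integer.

Answer: 978

Derivation:
r38=100110 pc3: +8 =8
r39=100111 pc4: +16 =24
r40=101000 pc2: +4 =28
r41=101001 pc3: +8 =36
r42=101010 pc3: +8 =44
r43=101011 pc4: +16 =60
r44=101100 pc3: +8 =68
r45=101101 pc4: +16 =84
r46=101110 pc4: +16 =100
r47=101111 pc5: +32 =132
r48=110000 pc2: +4 =136
r49=110001 pc3: +8 =144
r50=110010 pc3: +8 =152
r51=110011 pc4: +16 =168
r52=110100 pc3: +8 =176
r53=110101 pc4: +16 =192
r54=110110 pc4: +16 =208
r55=110111 pc5: +32 =240
r56=111000 pc3: +8 =248
r57=111001 pc4: +16 =264
r58=111010 pc4: +16 =280
r59=111011 pc5: +32 =312
r60=111100 pc4: +16 =328
r61=111101 pc5: +32 =360
r62=111110 pc5: +32 =392
r63=111111 pc6: +64 =456
r64=1000000 pc1: +2 =458
r65=1000001 pc2: +4 =462
r66=1000010 pc2: +4 =466
r67=1000011 pc3: +8 =474
r68=1000100 pc2: +4 =478
r69=1000101 pc3: +8 =486
r70=1000110 pc3: +8 =494
r71=1000111 pc4: +16 =510
r72=1001000 pc2: +4 =514
r73=1001001 pc3: +8 =522
r74=1001010 pc3: +8 =530
r75=1001011 pc4: +16 =546
r76=1001100 pc3: +8 =554
r77=1001101 pc4: +16 =570
r78=1001110 pc4: +16 =586
r79=1001111 pc5: +32 =618
r80=1010000 pc2: +4 =622
r81=1010001 pc3: +8 =630
r82=1010010 pc3: +8 =638
r83=1010011 pc4: +16 =654
r84=1010100 pc3: +8 =662
r85=1010101 pc4: +16 =678
r86=1010110 pc4: +16 =694
r87=1010111 pc5: +32 =726
r88=1011000 pc3: +8 =734
r89=1011001 pc4: +16 =750
r90=1011010 pc4: +16 =766
r91=1011011 pc5: +32 =798
r92=1011100 pc4: +16 =814
r93=1011101 pc5: +32 =846
r94=1011110 pc5: +32 =878
r95=1011111 pc6: +64 =942
r96=1100000 pc2: +4 =946
r97=1100001 pc3: +8 =954
r98=1100010 pc3: +8 =962
r99=1100011 pc4: +16 =978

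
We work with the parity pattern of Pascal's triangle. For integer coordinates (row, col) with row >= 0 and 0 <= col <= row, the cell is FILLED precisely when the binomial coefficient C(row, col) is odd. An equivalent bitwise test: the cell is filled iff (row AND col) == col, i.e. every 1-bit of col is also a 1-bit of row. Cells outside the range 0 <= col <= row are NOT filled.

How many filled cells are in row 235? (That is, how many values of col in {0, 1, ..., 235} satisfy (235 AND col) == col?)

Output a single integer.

Answer: 64

Derivation:
235 in binary = 11101011
popcount(235) = number of 1-bits in 11101011 = 6
A col c satisfies (235 AND c) == c iff every set bit of c is also set in 235; each of the 6 set bits of 235 can independently be on or off in c.
count = 2^6 = 64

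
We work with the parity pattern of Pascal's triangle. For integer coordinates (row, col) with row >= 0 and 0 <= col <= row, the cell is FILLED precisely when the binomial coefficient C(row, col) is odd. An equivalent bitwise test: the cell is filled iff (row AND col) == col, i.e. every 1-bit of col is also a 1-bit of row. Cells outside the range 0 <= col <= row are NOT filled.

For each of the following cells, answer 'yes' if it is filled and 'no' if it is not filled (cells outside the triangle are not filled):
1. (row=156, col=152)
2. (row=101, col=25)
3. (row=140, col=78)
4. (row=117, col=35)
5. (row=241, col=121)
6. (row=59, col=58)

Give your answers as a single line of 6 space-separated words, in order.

(156,152): row=0b10011100, col=0b10011000, row AND col = 0b10011000 = 152; 152 == 152 -> filled
(101,25): row=0b1100101, col=0b11001, row AND col = 0b1 = 1; 1 != 25 -> empty
(140,78): row=0b10001100, col=0b1001110, row AND col = 0b1100 = 12; 12 != 78 -> empty
(117,35): row=0b1110101, col=0b100011, row AND col = 0b100001 = 33; 33 != 35 -> empty
(241,121): row=0b11110001, col=0b1111001, row AND col = 0b1110001 = 113; 113 != 121 -> empty
(59,58): row=0b111011, col=0b111010, row AND col = 0b111010 = 58; 58 == 58 -> filled

Answer: yes no no no no yes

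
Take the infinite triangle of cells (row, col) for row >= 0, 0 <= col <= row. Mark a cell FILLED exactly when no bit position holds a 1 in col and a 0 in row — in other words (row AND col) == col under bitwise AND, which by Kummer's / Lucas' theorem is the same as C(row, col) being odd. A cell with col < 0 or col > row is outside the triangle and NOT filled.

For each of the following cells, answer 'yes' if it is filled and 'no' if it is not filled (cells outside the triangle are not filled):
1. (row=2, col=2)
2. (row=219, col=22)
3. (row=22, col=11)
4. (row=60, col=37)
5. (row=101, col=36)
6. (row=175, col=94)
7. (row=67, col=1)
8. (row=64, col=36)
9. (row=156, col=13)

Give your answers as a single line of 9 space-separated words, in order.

(2,2): row=0b10, col=0b10, row AND col = 0b10 = 2; 2 == 2 -> filled
(219,22): row=0b11011011, col=0b10110, row AND col = 0b10010 = 18; 18 != 22 -> empty
(22,11): row=0b10110, col=0b1011, row AND col = 0b10 = 2; 2 != 11 -> empty
(60,37): row=0b111100, col=0b100101, row AND col = 0b100100 = 36; 36 != 37 -> empty
(101,36): row=0b1100101, col=0b100100, row AND col = 0b100100 = 36; 36 == 36 -> filled
(175,94): row=0b10101111, col=0b1011110, row AND col = 0b1110 = 14; 14 != 94 -> empty
(67,1): row=0b1000011, col=0b1, row AND col = 0b1 = 1; 1 == 1 -> filled
(64,36): row=0b1000000, col=0b100100, row AND col = 0b0 = 0; 0 != 36 -> empty
(156,13): row=0b10011100, col=0b1101, row AND col = 0b1100 = 12; 12 != 13 -> empty

Answer: yes no no no yes no yes no no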